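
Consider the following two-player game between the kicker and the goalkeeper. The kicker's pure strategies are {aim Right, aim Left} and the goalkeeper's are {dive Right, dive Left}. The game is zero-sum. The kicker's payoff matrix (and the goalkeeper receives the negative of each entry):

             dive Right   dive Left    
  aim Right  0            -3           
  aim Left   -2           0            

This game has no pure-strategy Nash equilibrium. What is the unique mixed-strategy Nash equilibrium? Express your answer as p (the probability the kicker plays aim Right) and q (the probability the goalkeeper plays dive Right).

p = 2/5, q = 3/5

The kicker's mix must leave the goalkeeper indifferent between dive Right and dive Left.
  the goalkeeper's payoff to dive Right: p·0 + (1−p)·2 = -2p + 2
  the goalkeeper's payoff to dive Left: p·3 + (1−p)·0 = 3p
  -2p + 2 = 3p  ⇒  -5p = -2  ⇒  p = 2/5.
For the kicker to be willing to mix, the kicker must be indifferent between aim Right and aim Left, which pins down the goalkeeper's mix.
  the kicker's payoff from aim Right: q·0 + (1−q)·(-3) = 3q - 3
  the kicker's payoff from aim Left: q·(-2) + (1−q)·0 = -2q
  3q - 3 = -2q  ⇒  5q = 3  ⇒  q = 3/5.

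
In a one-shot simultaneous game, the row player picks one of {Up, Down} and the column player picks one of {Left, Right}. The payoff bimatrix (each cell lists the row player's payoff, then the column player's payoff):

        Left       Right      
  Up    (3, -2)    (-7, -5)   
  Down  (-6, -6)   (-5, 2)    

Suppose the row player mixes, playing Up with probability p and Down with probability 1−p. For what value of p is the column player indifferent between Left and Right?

p = 8/11

In a mixed equilibrium the column player is indifferent between Left and Right; this condition fixes p.
  the column player's payoff from Left: p·(-2) + (1−p)·(-6) = 4p - 6
  the column player's payoff from Right: p·(-5) + (1−p)·2 = -7p + 2
  4p - 6 = -7p + 2  ⇒  11p = 8  ⇒  p = 8/11.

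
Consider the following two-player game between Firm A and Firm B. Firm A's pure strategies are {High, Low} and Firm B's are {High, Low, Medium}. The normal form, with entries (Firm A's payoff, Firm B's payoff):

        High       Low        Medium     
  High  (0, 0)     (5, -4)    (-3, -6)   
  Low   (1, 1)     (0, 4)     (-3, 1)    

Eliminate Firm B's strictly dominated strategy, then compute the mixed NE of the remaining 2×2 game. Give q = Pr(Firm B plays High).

q = 5/6

Firm B's strategy Medium is strictly dominated by Low: -4 > -6 and 4 > 1. Eliminate Medium.
Set Firm A's expected payoff from High equal to that from Low:
  Firm A's expected payoff from High: q·0 + (1−q)·5 = -5q + 5
  Firm A's expected payoff from Low: q·1 + (1−q)·0 = q
  -5q + 5 = q  ⇒  -6q = -5  ⇒  q = 5/6.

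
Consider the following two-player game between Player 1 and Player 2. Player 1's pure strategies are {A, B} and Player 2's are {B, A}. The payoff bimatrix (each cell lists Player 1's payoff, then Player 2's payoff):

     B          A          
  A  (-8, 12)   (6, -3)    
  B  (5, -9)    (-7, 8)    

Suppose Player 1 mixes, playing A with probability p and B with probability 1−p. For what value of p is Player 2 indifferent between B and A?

p = 17/32

For Player 2 to be willing to mix, Player 2 must be indifferent between B and A, which pins down Player 1's mix.
  Player 2's payoff to B: p·12 + (1−p)·(-9) = 21p - 9
  Player 2's payoff to A: p·(-3) + (1−p)·8 = -11p + 8
  21p - 9 = -11p + 8  ⇒  32p = 17  ⇒  p = 17/32.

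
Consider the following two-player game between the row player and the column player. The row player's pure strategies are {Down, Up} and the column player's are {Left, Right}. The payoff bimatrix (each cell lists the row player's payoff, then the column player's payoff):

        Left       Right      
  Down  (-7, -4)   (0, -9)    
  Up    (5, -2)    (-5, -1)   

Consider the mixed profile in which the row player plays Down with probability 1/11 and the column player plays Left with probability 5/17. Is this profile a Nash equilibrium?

Given the row player's mix p = 1/11, the column player's payoff from Left is -24/11 but from Right is -19/11. The column player strictly prefers Right, so the column player would not mix.
So the proposed profile is not a Nash equilibrium.

No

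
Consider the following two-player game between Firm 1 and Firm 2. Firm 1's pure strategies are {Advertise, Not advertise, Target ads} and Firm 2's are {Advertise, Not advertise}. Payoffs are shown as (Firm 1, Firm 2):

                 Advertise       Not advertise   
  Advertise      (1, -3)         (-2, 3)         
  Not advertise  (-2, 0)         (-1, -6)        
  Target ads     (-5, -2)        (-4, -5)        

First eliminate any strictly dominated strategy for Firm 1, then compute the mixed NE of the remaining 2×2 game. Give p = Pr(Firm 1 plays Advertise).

Firm 1's strategy Target ads is strictly dominated by Not advertise: -2 > -5 and -1 > -4. Eliminate Target ads.
For Firm 2 to be willing to mix, Firm 2 must be indifferent between Advertise and Not advertise, which pins down Firm 1's mix.
  Firm 2's payoff from Advertise: p·(-3) + (1−p)·0 = -3p
  Firm 2's payoff from Not advertise: p·3 + (1−p)·(-6) = 9p - 6
  -3p = 9p - 6  ⇒  -12p = -6  ⇒  p = 1/2.

p = 1/2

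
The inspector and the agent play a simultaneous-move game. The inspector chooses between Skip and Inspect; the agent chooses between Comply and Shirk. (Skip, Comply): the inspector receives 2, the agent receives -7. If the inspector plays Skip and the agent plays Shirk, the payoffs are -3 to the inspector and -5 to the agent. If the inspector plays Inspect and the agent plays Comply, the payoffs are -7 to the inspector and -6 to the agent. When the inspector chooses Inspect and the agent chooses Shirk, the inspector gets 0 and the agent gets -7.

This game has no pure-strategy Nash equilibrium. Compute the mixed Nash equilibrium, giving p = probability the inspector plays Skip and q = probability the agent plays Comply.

p = 1/3, q = 1/4

The inspector's mix must leave the agent indifferent between Comply and Shirk.
  the agent's expected payoff from Comply: p·(-7) + (1−p)·(-6) = -p - 6
  the agent's expected payoff from Shirk: p·(-5) + (1−p)·(-7) = 2p - 7
  -p - 6 = 2p - 7  ⇒  -3p = -1  ⇒  p = 1/3.
In a mixed equilibrium the inspector is indifferent between Skip and Inspect; this condition fixes q.
  the inspector's expected payoff from Skip: q·2 + (1−q)·(-3) = 5q - 3
  the inspector's expected payoff from Inspect: q·(-7) + (1−q)·0 = -7q
  5q - 3 = -7q  ⇒  12q = 3  ⇒  q = 1/4.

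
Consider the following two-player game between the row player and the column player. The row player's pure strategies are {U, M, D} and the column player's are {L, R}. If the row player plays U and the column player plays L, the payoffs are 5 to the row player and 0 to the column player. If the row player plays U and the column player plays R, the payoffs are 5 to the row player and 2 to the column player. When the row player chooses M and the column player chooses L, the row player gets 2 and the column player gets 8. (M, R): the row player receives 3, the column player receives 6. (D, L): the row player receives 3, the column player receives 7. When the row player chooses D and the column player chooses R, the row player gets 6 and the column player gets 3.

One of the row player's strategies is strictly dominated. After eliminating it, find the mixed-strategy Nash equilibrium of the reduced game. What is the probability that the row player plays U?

p = 2/3

The row player's strategy M is strictly dominated by D: 3 > 2 and 6 > 3. Eliminate M.
The row player's mix must leave the column player indifferent between L and R.
  the column player's expected payoff from L: p·0 + (1−p)·7 = -7p + 7
  the column player's expected payoff from R: p·2 + (1−p)·3 = -p + 3
  -7p + 7 = -p + 3  ⇒  -6p = -4  ⇒  p = 2/3.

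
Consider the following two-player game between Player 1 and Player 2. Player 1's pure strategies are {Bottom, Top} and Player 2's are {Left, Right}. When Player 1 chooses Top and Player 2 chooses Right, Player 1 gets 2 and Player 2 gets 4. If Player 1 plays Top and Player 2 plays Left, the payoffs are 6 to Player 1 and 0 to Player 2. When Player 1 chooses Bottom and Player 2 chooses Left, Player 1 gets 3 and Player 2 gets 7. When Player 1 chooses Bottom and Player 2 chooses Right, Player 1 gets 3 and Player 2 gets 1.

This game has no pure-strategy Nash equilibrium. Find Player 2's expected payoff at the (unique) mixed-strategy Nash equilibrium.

14/5

In a mixed equilibrium Player 2 is indifferent between Left and Right; this condition fixes p.
  Player 2's payoff from Left: p·7 + (1−p)·0 = 7p
  Player 2's payoff from Right: p·1 + (1−p)·4 = -3p + 4
  7p = -3p + 4  ⇒  10p = 4  ⇒  p = 2/5.
At equilibrium Player 2 is indifferent across columns, so Player 2's payoff equals the payoff from Left: (2/5)·7 + (3/5)·0 = 14/5.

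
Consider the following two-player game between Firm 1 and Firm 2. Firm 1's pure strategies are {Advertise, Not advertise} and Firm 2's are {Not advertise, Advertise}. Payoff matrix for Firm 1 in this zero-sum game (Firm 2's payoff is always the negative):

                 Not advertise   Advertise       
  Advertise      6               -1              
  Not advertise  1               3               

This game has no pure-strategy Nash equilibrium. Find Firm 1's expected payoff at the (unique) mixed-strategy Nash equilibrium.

Set Firm 1's expected payoff from Advertise equal to that from Not advertise:
  Firm 1's payoff from Advertise: q·6 + (1−q)·(-1) = 7q - 1
  Firm 1's payoff from Not advertise: q·1 + (1−q)·3 = -2q + 3
  7q - 1 = -2q + 3  ⇒  9q = 4  ⇒  q = 4/9.
At equilibrium Firm 1 is indifferent across rows, so Firm 1's payoff equals the payoff from Advertise: (4/9)·6 + (5/9)·(-1) = 19/9.

19/9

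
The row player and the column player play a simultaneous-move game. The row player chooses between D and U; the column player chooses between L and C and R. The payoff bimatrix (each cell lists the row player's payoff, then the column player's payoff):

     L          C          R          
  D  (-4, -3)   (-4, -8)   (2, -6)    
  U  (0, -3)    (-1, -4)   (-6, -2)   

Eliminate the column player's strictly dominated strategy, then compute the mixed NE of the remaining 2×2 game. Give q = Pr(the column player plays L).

q = 2/3

The column player's strategy C is strictly dominated by R: -6 > -8 and -2 > -4. Eliminate C.
In a mixed equilibrium the row player is indifferent between D and U; this condition fixes q.
  the row player's expected payoff from D: q·(-4) + (1−q)·2 = -6q + 2
  the row player's expected payoff from U: q·0 + (1−q)·(-6) = 6q - 6
  -6q + 2 = 6q - 6  ⇒  -12q = -8  ⇒  q = 2/3.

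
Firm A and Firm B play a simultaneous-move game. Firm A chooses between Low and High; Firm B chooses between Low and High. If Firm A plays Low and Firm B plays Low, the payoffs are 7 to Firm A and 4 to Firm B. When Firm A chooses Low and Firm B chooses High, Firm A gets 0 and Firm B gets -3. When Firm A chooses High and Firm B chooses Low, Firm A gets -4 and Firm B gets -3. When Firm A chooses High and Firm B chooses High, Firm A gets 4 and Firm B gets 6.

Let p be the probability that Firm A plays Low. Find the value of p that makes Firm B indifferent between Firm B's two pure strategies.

p = 9/16

Firm A's mix must leave Firm B indifferent between Low and High.
  Firm B's payoff from Low: p·4 + (1−p)·(-3) = 7p - 3
  Firm B's payoff from High: p·(-3) + (1−p)·6 = -9p + 6
  7p - 3 = -9p + 6  ⇒  16p = 9  ⇒  p = 9/16.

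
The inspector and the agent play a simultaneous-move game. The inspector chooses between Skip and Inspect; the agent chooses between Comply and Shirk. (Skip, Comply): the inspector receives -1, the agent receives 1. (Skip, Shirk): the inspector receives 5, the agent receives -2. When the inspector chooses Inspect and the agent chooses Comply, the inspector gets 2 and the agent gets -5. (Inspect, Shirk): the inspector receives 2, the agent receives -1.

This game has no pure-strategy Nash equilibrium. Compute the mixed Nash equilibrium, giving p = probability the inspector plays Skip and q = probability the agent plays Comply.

p = 4/7, q = 1/2

The inspector's mix must leave the agent indifferent between Comply and Shirk.
  the agent's payoff to Comply: p·1 + (1−p)·(-5) = 6p - 5
  the agent's payoff to Shirk: p·(-2) + (1−p)·(-1) = -p - 1
  6p - 5 = -p - 1  ⇒  7p = 4  ⇒  p = 4/7.
Set the inspector's expected payoff from Skip equal to that from Inspect:
  the inspector's payoff to Skip: q·(-1) + (1−q)·5 = -6q + 5
  the inspector's payoff to Inspect: q·2 + (1−q)·2 = 2
  -6q + 5 = 2  ⇒  -6q = -3  ⇒  q = 1/2.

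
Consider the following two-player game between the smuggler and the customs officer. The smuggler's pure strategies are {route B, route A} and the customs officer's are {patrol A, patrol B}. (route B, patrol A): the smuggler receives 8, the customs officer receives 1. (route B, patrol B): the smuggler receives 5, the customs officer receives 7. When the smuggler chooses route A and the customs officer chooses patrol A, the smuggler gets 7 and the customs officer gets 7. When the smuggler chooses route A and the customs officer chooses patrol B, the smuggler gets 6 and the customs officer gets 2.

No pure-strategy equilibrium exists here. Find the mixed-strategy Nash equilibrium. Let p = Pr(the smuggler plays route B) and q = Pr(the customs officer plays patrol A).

The customs officer's indifference between patrol A and patrol B determines the smuggler's mixing probability p:
  the customs officer's expected payoff from patrol A: p·1 + (1−p)·7 = -6p + 7
  the customs officer's expected payoff from patrol B: p·7 + (1−p)·2 = 5p + 2
  -6p + 7 = 5p + 2  ⇒  -11p = -5  ⇒  p = 5/11.
The smuggler's indifference between route B and route A determines the customs officer's mixing probability q:
  the smuggler's expected payoff from route B: q·8 + (1−q)·5 = 3q + 5
  the smuggler's expected payoff from route A: q·7 + (1−q)·6 = q + 6
  3q + 5 = q + 6  ⇒  2q = 1  ⇒  q = 1/2.

p = 5/11, q = 1/2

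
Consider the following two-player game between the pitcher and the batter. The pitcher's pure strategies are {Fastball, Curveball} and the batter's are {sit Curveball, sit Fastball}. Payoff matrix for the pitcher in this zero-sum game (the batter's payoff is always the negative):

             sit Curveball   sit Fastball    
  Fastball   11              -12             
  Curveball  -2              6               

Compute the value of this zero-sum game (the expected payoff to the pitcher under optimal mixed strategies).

v = 42/31

In a mixed equilibrium the pitcher is indifferent between Fastball and Curveball; this condition fixes q.
  the pitcher's payoff to Fastball: q·11 + (1−q)·(-12) = 23q - 12
  the pitcher's payoff to Curveball: q·(-2) + (1−q)·6 = -8q + 6
  23q - 12 = -8q + 6  ⇒  31q = 18  ⇒  q = 18/31.
The value is the pitcher's expected payoff against this mix (using Fastball): (18/31)·11 + (13/31)·(-12) = 42/31.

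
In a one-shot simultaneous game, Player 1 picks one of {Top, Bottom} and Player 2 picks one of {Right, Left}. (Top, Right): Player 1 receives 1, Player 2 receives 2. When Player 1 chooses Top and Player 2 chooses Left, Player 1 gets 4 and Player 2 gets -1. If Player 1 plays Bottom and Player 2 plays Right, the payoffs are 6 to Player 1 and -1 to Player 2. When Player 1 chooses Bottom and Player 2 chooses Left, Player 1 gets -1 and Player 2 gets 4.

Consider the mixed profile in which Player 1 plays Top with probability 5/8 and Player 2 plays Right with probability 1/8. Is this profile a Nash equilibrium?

Given Player 2's mix q = 1/8, Player 1's payoff from Top is 29/8 but from Bottom is -1/8. Player 1 strictly prefers Top, so Player 1 would not mix.
So the proposed profile is not a Nash equilibrium.

No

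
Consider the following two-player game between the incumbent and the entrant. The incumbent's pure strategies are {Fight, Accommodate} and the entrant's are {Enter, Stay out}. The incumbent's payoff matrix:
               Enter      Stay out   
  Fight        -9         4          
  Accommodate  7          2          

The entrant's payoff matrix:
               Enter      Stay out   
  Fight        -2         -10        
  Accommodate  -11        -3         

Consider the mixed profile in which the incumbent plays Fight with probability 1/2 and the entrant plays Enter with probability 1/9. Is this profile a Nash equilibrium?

Check the entrant's indifference given the incumbent's mix p = 1/2:
  payoff from Enter = -13/2; payoff from Stay out = -13/2 — equal.
Check the incumbent's indifference given the entrant's mix q = 1/9:
  payoff from Fight = 23/9; payoff from Accommodate = 23/9 — equal.
Both players are indifferent, so neither can profitably deviate.

Yes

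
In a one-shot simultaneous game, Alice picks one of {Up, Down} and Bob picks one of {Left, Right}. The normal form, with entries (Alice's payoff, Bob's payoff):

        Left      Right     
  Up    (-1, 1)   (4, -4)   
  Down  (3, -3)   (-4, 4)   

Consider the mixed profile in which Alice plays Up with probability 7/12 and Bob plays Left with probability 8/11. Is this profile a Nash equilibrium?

No

Given Bob's mix q = 8/11, Alice's payoff from Up is 4/11 but from Down is 12/11. Alice strictly prefers Down, so Alice would not mix.
So the proposed profile is not a Nash equilibrium.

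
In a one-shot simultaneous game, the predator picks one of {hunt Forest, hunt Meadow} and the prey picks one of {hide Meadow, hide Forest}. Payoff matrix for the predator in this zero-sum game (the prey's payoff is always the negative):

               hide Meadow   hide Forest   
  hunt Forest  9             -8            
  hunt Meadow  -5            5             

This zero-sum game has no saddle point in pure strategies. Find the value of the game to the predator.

The prey's mix must leave the predator indifferent between hunt Forest and hunt Meadow.
  the predator's expected payoff from hunt Forest: q·9 + (1−q)·(-8) = 17q - 8
  the predator's expected payoff from hunt Meadow: q·(-5) + (1−q)·5 = -10q + 5
  17q - 8 = -10q + 5  ⇒  27q = 13  ⇒  q = 13/27.
The value is the predator's expected payoff against this mix (using hunt Forest): (13/27)·9 + (14/27)·(-8) = 5/27.

v = 5/27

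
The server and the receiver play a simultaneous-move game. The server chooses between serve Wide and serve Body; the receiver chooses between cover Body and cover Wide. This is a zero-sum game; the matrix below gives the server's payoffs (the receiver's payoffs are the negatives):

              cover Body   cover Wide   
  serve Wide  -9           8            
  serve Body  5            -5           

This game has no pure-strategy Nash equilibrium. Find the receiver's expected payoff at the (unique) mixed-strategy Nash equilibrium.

The receiver's indifference between cover Body and cover Wide determines the server's mixing probability p:
  the receiver's payoff to cover Body: p·9 + (1−p)·(-5) = 14p - 5
  the receiver's payoff to cover Wide: p·(-8) + (1−p)·5 = -13p + 5
  14p - 5 = -13p + 5  ⇒  27p = 10  ⇒  p = 10/27.
At equilibrium the receiver is indifferent across columns, so the receiver's payoff equals the payoff from cover Body: (10/27)·9 + (17/27)·(-5) = 5/27.

5/27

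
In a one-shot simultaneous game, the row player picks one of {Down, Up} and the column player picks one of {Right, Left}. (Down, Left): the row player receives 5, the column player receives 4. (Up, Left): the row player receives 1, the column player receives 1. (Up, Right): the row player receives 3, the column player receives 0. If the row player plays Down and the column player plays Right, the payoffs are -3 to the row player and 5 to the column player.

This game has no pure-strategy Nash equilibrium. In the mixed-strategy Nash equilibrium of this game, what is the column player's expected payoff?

5/2

Set the column player's expected payoff from Right equal to that from Left:
  the column player's expected payoff from Right: p·5 + (1−p)·0 = 5p
  the column player's expected payoff from Left: p·4 + (1−p)·1 = 3p + 1
  5p = 3p + 1  ⇒  2p = 1  ⇒  p = 1/2.
At equilibrium the column player is indifferent across columns, so the column player's payoff equals the payoff from Right: (1/2)·5 + (1/2)·0 = 5/2.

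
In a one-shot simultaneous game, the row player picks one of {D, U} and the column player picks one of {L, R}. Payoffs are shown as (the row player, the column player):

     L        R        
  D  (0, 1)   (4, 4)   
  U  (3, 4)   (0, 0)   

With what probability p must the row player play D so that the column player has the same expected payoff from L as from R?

p = 4/7

The column player's indifference between L and R determines the row player's mixing probability p:
  the column player's payoff to L: p·1 + (1−p)·4 = -3p + 4
  the column player's payoff to R: p·4 + (1−p)·0 = 4p
  -3p + 4 = 4p  ⇒  -7p = -4  ⇒  p = 4/7.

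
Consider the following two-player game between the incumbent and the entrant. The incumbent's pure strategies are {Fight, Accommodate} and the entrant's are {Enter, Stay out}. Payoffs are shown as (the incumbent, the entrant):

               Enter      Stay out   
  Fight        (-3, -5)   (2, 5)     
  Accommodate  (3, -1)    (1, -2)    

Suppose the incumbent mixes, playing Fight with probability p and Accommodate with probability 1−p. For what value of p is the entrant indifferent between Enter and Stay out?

p = 1/11

In a mixed equilibrium the entrant is indifferent between Enter and Stay out; this condition fixes p.
  the entrant's expected payoff from Enter: p·(-5) + (1−p)·(-1) = -4p - 1
  the entrant's expected payoff from Stay out: p·5 + (1−p)·(-2) = 7p - 2
  -4p - 1 = 7p - 2  ⇒  -11p = -1  ⇒  p = 1/11.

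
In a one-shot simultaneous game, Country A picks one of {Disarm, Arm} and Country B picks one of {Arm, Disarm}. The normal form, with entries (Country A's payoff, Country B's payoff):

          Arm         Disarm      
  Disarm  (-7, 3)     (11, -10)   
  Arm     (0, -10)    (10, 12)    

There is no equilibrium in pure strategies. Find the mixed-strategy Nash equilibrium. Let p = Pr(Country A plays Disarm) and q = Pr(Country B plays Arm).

p = 22/35, q = 1/8

In a mixed equilibrium Country B is indifferent between Arm and Disarm; this condition fixes p.
  Country B's payoff from Arm: p·3 + (1−p)·(-10) = 13p - 10
  Country B's payoff from Disarm: p·(-10) + (1−p)·12 = -22p + 12
  13p - 10 = -22p + 12  ⇒  35p = 22  ⇒  p = 22/35.
Set Country A's expected payoff from Disarm equal to that from Arm:
  Country A's payoff from Disarm: q·(-7) + (1−q)·11 = -18q + 11
  Country A's payoff from Arm: q·0 + (1−q)·10 = -10q + 10
  -18q + 11 = -10q + 10  ⇒  -8q = -1  ⇒  q = 1/8.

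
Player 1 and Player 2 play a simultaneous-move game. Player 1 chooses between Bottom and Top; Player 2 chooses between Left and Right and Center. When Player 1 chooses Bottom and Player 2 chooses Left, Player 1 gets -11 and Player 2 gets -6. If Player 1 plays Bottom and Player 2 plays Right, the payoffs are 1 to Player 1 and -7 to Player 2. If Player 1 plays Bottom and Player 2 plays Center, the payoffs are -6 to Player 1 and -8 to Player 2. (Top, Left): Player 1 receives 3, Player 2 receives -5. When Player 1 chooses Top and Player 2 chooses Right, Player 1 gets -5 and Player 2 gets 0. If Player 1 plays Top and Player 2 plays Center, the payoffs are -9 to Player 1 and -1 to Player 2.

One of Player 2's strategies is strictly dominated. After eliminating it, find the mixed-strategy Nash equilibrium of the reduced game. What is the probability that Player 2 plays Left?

Player 2's strategy Center is strictly dominated by Right: -7 > -8 and 0 > -1. Eliminate Center.
Player 2's mix must leave Player 1 indifferent between Bottom and Top.
  Player 1's payoff from Bottom: q·(-11) + (1−q)·1 = -12q + 1
  Player 1's payoff from Top: q·3 + (1−q)·(-5) = 8q - 5
  -12q + 1 = 8q - 5  ⇒  -20q = -6  ⇒  q = 3/10.

q = 3/10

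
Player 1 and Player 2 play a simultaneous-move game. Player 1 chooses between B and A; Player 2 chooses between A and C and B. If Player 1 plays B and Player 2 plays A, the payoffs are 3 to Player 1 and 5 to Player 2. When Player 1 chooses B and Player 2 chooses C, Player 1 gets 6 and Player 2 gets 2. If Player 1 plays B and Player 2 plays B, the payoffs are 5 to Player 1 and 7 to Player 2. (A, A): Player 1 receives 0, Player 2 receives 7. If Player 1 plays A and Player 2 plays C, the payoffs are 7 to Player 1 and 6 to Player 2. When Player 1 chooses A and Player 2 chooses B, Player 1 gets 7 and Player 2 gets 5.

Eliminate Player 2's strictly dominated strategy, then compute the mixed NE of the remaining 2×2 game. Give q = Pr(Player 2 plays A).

q = 2/5

Player 2's strategy C is strictly dominated by A: 5 > 2 and 7 > 6. Eliminate C.
For Player 1 to be willing to mix, Player 1 must be indifferent between B and A, which pins down Player 2's mix.
  Player 1's expected payoff from B: q·3 + (1−q)·5 = -2q + 5
  Player 1's expected payoff from A: q·0 + (1−q)·7 = -7q + 7
  -2q + 5 = -7q + 7  ⇒  5q = 2  ⇒  q = 2/5.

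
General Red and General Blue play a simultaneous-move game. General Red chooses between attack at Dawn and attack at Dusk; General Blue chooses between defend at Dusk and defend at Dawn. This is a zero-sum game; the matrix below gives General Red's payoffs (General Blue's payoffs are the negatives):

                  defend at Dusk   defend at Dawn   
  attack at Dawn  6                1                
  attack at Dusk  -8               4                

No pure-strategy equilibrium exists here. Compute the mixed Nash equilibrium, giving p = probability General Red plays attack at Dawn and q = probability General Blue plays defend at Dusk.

p = 12/17, q = 3/17

General Red's mix must leave General Blue indifferent between defend at Dusk and defend at Dawn.
  General Blue's payoff from defend at Dusk: p·(-6) + (1−p)·8 = -14p + 8
  General Blue's payoff from defend at Dawn: p·(-1) + (1−p)·(-4) = 3p - 4
  -14p + 8 = 3p - 4  ⇒  -17p = -12  ⇒  p = 12/17.
In a mixed equilibrium General Red is indifferent between attack at Dawn and attack at Dusk; this condition fixes q.
  General Red's payoff to attack at Dawn: q·6 + (1−q)·1 = 5q + 1
  General Red's payoff to attack at Dusk: q·(-8) + (1−q)·4 = -12q + 4
  5q + 1 = -12q + 4  ⇒  17q = 3  ⇒  q = 3/17.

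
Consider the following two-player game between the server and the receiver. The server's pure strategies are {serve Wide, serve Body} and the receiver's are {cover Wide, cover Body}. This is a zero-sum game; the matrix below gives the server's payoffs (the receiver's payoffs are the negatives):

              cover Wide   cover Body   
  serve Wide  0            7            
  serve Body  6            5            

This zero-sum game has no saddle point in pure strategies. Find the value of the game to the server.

v = 21/4

Set the server's expected payoff from serve Wide equal to that from serve Body:
  the server's payoff from serve Wide: q·0 + (1−q)·7 = -7q + 7
  the server's payoff from serve Body: q·6 + (1−q)·5 = q + 5
  -7q + 7 = q + 5  ⇒  -8q = -2  ⇒  q = 1/4.
The value is the server's expected payoff against this mix (using serve Wide): (1/4)·0 + (3/4)·7 = 21/4.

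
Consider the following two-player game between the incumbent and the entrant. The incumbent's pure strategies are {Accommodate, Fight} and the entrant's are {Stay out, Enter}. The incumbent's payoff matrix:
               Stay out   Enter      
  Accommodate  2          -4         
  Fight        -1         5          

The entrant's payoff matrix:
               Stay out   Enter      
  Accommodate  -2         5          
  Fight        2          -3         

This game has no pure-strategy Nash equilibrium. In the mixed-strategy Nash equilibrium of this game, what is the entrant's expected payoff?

1/3

Set the entrant's expected payoff from Stay out equal to that from Enter:
  the entrant's expected payoff from Stay out: p·(-2) + (1−p)·2 = -4p + 2
  the entrant's expected payoff from Enter: p·5 + (1−p)·(-3) = 8p - 3
  -4p + 2 = 8p - 3  ⇒  -12p = -5  ⇒  p = 5/12.
At equilibrium the entrant is indifferent across columns, so the entrant's payoff equals the payoff from Stay out: (5/12)·(-2) + (7/12)·2 = 1/3.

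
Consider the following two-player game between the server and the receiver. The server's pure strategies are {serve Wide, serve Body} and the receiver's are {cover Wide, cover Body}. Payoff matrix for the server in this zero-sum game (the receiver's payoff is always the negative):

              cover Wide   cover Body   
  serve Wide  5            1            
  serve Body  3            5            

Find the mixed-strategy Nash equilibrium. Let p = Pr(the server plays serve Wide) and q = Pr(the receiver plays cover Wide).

The receiver's indifference between cover Wide and cover Body determines the server's mixing probability p:
  the receiver's payoff to cover Wide: p·(-5) + (1−p)·(-3) = -2p - 3
  the receiver's payoff to cover Body: p·(-1) + (1−p)·(-5) = 4p - 5
  -2p - 3 = 4p - 5  ⇒  -6p = -2  ⇒  p = 1/3.
The server's indifference between serve Wide and serve Body determines the receiver's mixing probability q:
  the server's payoff to serve Wide: q·5 + (1−q)·1 = 4q + 1
  the server's payoff to serve Body: q·3 + (1−q)·5 = -2q + 5
  4q + 1 = -2q + 5  ⇒  6q = 4  ⇒  q = 2/3.

p = 1/3, q = 2/3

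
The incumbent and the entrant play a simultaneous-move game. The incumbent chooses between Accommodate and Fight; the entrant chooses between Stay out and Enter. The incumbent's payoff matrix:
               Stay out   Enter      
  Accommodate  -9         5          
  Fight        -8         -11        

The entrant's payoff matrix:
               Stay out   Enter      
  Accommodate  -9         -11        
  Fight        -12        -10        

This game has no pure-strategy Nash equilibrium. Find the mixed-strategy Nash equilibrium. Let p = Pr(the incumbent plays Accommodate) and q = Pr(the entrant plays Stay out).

p = 1/2, q = 16/17

For the entrant to be willing to mix, the entrant must be indifferent between Stay out and Enter, which pins down the incumbent's mix.
  the entrant's expected payoff from Stay out: p·(-9) + (1−p)·(-12) = 3p - 12
  the entrant's expected payoff from Enter: p·(-11) + (1−p)·(-10) = -p - 10
  3p - 12 = -p - 10  ⇒  4p = 2  ⇒  p = 1/2.
The entrant's mix must leave the incumbent indifferent between Accommodate and Fight.
  the incumbent's payoff from Accommodate: q·(-9) + (1−q)·5 = -14q + 5
  the incumbent's payoff from Fight: q·(-8) + (1−q)·(-11) = 3q - 11
  -14q + 5 = 3q - 11  ⇒  -17q = -16  ⇒  q = 16/17.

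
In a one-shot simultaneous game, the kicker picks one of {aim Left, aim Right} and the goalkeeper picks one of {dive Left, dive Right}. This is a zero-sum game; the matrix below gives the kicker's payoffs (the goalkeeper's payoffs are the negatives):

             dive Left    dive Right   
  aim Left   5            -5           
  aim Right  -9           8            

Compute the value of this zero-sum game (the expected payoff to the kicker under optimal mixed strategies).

In a mixed equilibrium the kicker is indifferent between aim Left and aim Right; this condition fixes q.
  the kicker's expected payoff from aim Left: q·5 + (1−q)·(-5) = 10q - 5
  the kicker's expected payoff from aim Right: q·(-9) + (1−q)·8 = -17q + 8
  10q - 5 = -17q + 8  ⇒  27q = 13  ⇒  q = 13/27.
The value is the kicker's expected payoff against this mix (using aim Left): (13/27)·5 + (14/27)·(-5) = -5/27.

v = -5/27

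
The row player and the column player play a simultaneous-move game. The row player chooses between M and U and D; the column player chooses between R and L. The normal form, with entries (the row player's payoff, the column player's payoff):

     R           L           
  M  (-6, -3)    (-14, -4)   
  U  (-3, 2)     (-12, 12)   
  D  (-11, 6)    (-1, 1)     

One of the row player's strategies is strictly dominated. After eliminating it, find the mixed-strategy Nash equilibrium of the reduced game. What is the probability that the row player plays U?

p = 1/3

The row player's strategy M is strictly dominated by U: -3 > -6 and -12 > -14. Eliminate M.
The column player's indifference between R and L determines the row player's mixing probability p:
  the column player's expected payoff from R: p·2 + (1−p)·6 = -4p + 6
  the column player's expected payoff from L: p·12 + (1−p)·1 = 11p + 1
  -4p + 6 = 11p + 1  ⇒  -15p = -5  ⇒  p = 1/3.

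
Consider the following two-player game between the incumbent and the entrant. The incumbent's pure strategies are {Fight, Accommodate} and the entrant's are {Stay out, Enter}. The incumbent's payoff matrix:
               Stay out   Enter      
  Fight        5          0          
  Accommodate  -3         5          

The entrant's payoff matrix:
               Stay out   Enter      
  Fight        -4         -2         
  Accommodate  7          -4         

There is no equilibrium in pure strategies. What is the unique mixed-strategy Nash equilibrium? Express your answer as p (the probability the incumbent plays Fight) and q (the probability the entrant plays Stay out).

The entrant's indifference between Stay out and Enter determines the incumbent's mixing probability p:
  the entrant's payoff to Stay out: p·(-4) + (1−p)·7 = -11p + 7
  the entrant's payoff to Enter: p·(-2) + (1−p)·(-4) = 2p - 4
  -11p + 7 = 2p - 4  ⇒  -13p = -11  ⇒  p = 11/13.
Set the incumbent's expected payoff from Fight equal to that from Accommodate:
  the incumbent's payoff to Fight: q·5 + (1−q)·0 = 5q
  the incumbent's payoff to Accommodate: q·(-3) + (1−q)·5 = -8q + 5
  5q = -8q + 5  ⇒  13q = 5  ⇒  q = 5/13.

p = 11/13, q = 5/13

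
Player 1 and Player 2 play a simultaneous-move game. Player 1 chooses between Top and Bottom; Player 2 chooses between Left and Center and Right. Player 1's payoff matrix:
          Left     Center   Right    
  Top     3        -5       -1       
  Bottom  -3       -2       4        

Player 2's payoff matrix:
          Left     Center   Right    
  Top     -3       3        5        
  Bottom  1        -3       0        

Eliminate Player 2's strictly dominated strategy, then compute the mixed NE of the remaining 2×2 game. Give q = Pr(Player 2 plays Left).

q = 5/11

Player 2's strategy Center is strictly dominated by Right: 5 > 3 and 0 > -3. Eliminate Center.
Player 2's mix must leave Player 1 indifferent between Top and Bottom.
  Player 1's payoff to Top: q·3 + (1−q)·(-1) = 4q - 1
  Player 1's payoff to Bottom: q·(-3) + (1−q)·4 = -7q + 4
  4q - 1 = -7q + 4  ⇒  11q = 5  ⇒  q = 5/11.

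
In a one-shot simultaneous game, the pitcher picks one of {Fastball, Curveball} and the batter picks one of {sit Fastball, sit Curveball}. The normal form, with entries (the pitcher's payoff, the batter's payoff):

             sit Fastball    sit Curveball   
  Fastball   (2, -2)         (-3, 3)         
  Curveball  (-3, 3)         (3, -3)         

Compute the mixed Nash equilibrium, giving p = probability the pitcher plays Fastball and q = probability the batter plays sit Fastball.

p = 6/11, q = 6/11

The pitcher's mix must leave the batter indifferent between sit Fastball and sit Curveball.
  the batter's payoff from sit Fastball: p·(-2) + (1−p)·3 = -5p + 3
  the batter's payoff from sit Curveball: p·3 + (1−p)·(-3) = 6p - 3
  -5p + 3 = 6p - 3  ⇒  -11p = -6  ⇒  p = 6/11.
The batter's mix must leave the pitcher indifferent between Fastball and Curveball.
  the pitcher's expected payoff from Fastball: q·2 + (1−q)·(-3) = 5q - 3
  the pitcher's expected payoff from Curveball: q·(-3) + (1−q)·3 = -6q + 3
  5q - 3 = -6q + 3  ⇒  11q = 6  ⇒  q = 6/11.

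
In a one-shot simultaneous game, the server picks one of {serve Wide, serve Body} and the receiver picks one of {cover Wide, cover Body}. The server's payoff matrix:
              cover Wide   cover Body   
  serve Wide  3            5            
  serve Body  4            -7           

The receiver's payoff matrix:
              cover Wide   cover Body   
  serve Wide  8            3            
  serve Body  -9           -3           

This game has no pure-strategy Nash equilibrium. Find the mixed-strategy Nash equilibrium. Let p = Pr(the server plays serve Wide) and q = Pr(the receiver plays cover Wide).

p = 6/11, q = 12/13

For the receiver to be willing to mix, the receiver must be indifferent between cover Wide and cover Body, which pins down the server's mix.
  the receiver's payoff from cover Wide: p·8 + (1−p)·(-9) = 17p - 9
  the receiver's payoff from cover Body: p·3 + (1−p)·(-3) = 6p - 3
  17p - 9 = 6p - 3  ⇒  11p = 6  ⇒  p = 6/11.
The receiver's mix must leave the server indifferent between serve Wide and serve Body.
  the server's payoff to serve Wide: q·3 + (1−q)·5 = -2q + 5
  the server's payoff to serve Body: q·4 + (1−q)·(-7) = 11q - 7
  -2q + 5 = 11q - 7  ⇒  -13q = -12  ⇒  q = 12/13.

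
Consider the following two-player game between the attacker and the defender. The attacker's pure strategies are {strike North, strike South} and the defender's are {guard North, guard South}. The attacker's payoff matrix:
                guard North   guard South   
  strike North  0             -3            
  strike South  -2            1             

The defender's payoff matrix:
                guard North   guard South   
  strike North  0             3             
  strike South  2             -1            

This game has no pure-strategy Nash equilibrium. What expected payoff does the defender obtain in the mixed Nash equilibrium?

For the defender to be willing to mix, the defender must be indifferent between guard North and guard South, which pins down the attacker's mix.
  the defender's payoff from guard North: p·0 + (1−p)·2 = -2p + 2
  the defender's payoff from guard South: p·3 + (1−p)·(-1) = 4p - 1
  -2p + 2 = 4p - 1  ⇒  -6p = -3  ⇒  p = 1/2.
At equilibrium the defender is indifferent across columns, so the defender's payoff equals the payoff from guard North: (1/2)·0 + (1/2)·2 = 1.

1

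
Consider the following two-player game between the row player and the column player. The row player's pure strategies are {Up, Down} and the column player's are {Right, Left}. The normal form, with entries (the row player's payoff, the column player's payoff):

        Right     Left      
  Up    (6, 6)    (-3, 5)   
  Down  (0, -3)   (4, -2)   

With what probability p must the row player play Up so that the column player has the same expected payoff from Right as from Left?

p = 1/2

The row player's mix must leave the column player indifferent between Right and Left.
  the column player's payoff to Right: p·6 + (1−p)·(-3) = 9p - 3
  the column player's payoff to Left: p·5 + (1−p)·(-2) = 7p - 2
  9p - 3 = 7p - 2  ⇒  2p = 1  ⇒  p = 1/2.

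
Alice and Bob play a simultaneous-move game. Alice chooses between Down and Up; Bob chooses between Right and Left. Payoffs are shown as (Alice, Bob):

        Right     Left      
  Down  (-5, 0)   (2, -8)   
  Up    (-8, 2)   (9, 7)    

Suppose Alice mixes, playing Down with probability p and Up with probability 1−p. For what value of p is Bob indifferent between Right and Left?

Alice's mix must leave Bob indifferent between Right and Left.
  Bob's payoff to Right: p·0 + (1−p)·2 = -2p + 2
  Bob's payoff to Left: p·(-8) + (1−p)·7 = -15p + 7
  -2p + 2 = -15p + 7  ⇒  13p = 5  ⇒  p = 5/13.

p = 5/13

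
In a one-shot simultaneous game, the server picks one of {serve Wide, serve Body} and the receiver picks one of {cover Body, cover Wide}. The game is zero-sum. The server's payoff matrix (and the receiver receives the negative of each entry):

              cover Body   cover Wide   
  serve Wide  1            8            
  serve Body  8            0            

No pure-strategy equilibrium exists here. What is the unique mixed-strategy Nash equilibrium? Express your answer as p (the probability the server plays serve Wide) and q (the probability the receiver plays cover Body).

p = 8/15, q = 8/15

The receiver's indifference between cover Body and cover Wide determines the server's mixing probability p:
  the receiver's expected payoff from cover Body: p·(-1) + (1−p)·(-8) = 7p - 8
  the receiver's expected payoff from cover Wide: p·(-8) + (1−p)·0 = -8p
  7p - 8 = -8p  ⇒  15p = 8  ⇒  p = 8/15.
The receiver's mix must leave the server indifferent between serve Wide and serve Body.
  the server's payoff to serve Wide: q·1 + (1−q)·8 = -7q + 8
  the server's payoff to serve Body: q·8 + (1−q)·0 = 8q
  -7q + 8 = 8q  ⇒  -15q = -8  ⇒  q = 8/15.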